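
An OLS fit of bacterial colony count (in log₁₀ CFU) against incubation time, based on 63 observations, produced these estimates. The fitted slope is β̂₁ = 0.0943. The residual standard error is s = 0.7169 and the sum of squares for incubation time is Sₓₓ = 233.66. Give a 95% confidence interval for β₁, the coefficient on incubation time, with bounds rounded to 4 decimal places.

SE(β̂₁) = s/√Sₓₓ = 0.7169/√233.66 = 0.0468993.
df = n − 2 = 61.
t* = t_{0.025, 61} = 1.999624.
Margin = t* × SE = 1.999624 × 0.0468993 = 0.093781.
CI: 0.0943 ± 0.093781 → (0.0005, 0.1881).
With 95% confidence, each one-unit increase in incubation time is associated with a change of between 0.0005 and 0.1881 log₁₀ CFU in bacterial colony count.

(0.0005, 0.1881)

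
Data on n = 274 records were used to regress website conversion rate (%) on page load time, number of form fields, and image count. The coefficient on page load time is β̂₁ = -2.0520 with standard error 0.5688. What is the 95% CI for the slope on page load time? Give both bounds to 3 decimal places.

df = n − k − 1 = 274 − 3 − 1 = 270.
t* = t_{0.025, 270} = 1.968789.
Margin = t* × SE = 1.968789 × 0.5688 = 1.11985.
CI: -2.0520 ± 1.11985 → (-3.172, -0.932).
With 95% confidence, each one-unit increase in page load time is associated with a change of between -3.172 and -0.932 % in website conversion rate, holding the other predictors fixed.

(-3.172, -0.932)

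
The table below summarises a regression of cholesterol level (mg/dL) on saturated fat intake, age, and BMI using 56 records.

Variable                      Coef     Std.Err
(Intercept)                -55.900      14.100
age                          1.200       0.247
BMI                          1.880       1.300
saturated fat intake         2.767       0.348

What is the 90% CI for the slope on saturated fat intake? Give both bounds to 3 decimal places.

(2.184, 3.350)

Read off: b = 2.767, SE = 0.348 for saturated fat intake.
df = n − k − 1 = 56 − 3 − 1 = 52.
t* = t_{0.05, 52} = 1.674689.
Margin = t* × SE = 1.674689 × 0.348 = 0.58279.
CI: 2.767 ± 0.58279 → (2.184, 3.350).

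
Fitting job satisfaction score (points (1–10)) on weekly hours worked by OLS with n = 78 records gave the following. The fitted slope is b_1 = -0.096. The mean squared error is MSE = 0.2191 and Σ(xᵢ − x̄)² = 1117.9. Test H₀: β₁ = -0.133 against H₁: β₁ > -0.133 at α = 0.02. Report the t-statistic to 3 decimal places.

t = 2.643

SE(b_1) = √(MSE/Sₓₓ) = √(0.2191/1117.9) = 0.0139997.
t = (-0.096 − (-0.133)) / 0.0139997 = 2.643.
df = n − 2 = 76.
One-sided p ≈ 0.0050, which is < 0.02, so reject H₀.
There is evidence that the true slope on weekly hours worked exceeds -0.133 points (1–10) per unit.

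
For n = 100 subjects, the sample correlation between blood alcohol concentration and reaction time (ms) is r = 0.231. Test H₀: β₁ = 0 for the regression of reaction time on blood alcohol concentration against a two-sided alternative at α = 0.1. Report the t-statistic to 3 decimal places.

t = r·√(n − 2)/√(1 − r²) = 0.231·√98/√0.946639 = 2.350.
df = n − 2 = 98.
Two-sided p ≈ 0.0208, which is < 0.1, so reject H₀.
There is evidence of a linear association between blood alcohol concentration and reaction time.

t = 2.350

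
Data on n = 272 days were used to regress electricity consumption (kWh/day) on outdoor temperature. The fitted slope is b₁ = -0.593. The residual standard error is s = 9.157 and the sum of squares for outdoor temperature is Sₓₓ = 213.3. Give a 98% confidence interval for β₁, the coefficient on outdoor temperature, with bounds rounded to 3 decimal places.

(-2.060, 0.874)

SE(b₁) = s/√Sₓₓ = 9.157/√213.3 = 0.626986.
df = n − 2 = 270.
t* = t_{0.01, 270} = 2.340238.
Margin = t* × SE = 2.340238 × 0.626986 = 1.46730.
CI: -0.593 ± 1.46730 → (-2.060, 0.874).
With 98% confidence, each one-unit increase in outdoor temperature is associated with a change of between -2.060 and 0.874 kWh/day in electricity consumption.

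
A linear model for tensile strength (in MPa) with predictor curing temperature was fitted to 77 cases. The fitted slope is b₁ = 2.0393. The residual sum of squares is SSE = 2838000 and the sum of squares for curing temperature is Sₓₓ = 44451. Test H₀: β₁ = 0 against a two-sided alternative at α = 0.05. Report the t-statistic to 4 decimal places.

t = 2.2103

MSE = SSE/(n − 2) = 2838000/75 = 37840.
SE(b₁) = √(MSE/Sₓₓ) = √(37840/44451) = 0.922645.
t = 2.0393 / 0.922645 = 2.2103.
df = n − 2 = 75.
Two-sided p ≈ 0.0301, which is < 0.05, so reject H₀.
There is evidence that curing temperature is associated with tensile strength.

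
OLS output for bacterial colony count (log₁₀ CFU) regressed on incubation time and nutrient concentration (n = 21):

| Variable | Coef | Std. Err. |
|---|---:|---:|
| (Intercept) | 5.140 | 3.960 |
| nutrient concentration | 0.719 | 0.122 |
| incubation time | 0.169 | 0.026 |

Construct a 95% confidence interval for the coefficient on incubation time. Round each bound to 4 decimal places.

Read off: b = 0.169, SE = 0.026 for incubation time.
df = n − k − 1 = 21 − 2 − 1 = 18.
t* = t_{0.025, 18} = 2.100922.
Margin = t* × SE = 2.100922 × 0.026 = 0.054624.
CI: 0.169 ± 0.054624 → (0.1144, 0.2236).

(0.1144, 0.2236)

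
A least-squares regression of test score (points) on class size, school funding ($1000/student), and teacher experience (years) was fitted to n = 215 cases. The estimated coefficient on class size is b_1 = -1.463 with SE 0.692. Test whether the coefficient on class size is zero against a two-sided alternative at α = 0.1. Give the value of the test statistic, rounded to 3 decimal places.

H₀: β₁ = 0 vs H₁: β₁ ≠ 0.
t = (b_1 − β₁⁰)/SE = -1.463 / 0.692 = -2.114.
df = n − k − 1 = 215 − 3 − 1 = 211.
Two-sided p ≈ 0.0357, which is < 0.1, so reject H₀.
There is evidence that class size is associated with test score, holding the other predictors fixed.

t = -2.114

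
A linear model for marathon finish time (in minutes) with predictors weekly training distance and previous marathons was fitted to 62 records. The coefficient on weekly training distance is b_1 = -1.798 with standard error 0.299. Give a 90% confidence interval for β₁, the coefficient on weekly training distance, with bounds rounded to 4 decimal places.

df = n − k − 1 = 62 − 2 − 1 = 59.
t* = t_{0.05, 59} = 1.671093.
Margin = t* × SE = 1.671093 × 0.299 = 0.499657.
CI: -1.798 ± 0.499657 → (-2.2977, -1.2983).
With 90% confidence, each one-unit increase in weekly training distance is associated with a change of between -2.2977 and -1.2983 minutes in marathon finish time, holding the other predictors fixed.

(-2.2977, -1.2983)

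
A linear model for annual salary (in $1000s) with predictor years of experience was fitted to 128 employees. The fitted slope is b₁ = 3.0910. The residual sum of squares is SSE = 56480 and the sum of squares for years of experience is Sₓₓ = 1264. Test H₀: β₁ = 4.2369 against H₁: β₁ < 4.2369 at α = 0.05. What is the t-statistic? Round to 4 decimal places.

t = -1.9242

MSE = SSE/(n − 2) = 56480/126 = 448.254.
SE(b₁) = √(MSE/Sₓₓ) = √(448.254/1264) = 0.595509.
t = (3.0910 − 4.2369) / 0.595509 = -1.9242.
df = n − 2 = 126.
One-sided p ≈ 0.0283, which is < 0.05, so reject H₀.
There is evidence that the true slope on years of experience is below 4.2369 $1000s per unit.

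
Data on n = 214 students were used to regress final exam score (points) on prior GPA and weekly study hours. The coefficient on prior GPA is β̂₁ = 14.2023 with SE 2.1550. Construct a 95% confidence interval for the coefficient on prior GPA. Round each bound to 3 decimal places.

(9.954, 18.450)

df = n − k − 1 = 214 − 2 − 1 = 211.
t* = t_{0.025, 211} = 1.971271.
Margin = t* × SE = 1.971271 × 2.1550 = 4.24809.
CI: 14.2023 ± 4.24809 → (9.954, 18.450).
With 95% confidence, each one-unit increase in prior GPA is associated with a change of between 9.954 and 18.450 points in final exam score, holding the other predictors fixed.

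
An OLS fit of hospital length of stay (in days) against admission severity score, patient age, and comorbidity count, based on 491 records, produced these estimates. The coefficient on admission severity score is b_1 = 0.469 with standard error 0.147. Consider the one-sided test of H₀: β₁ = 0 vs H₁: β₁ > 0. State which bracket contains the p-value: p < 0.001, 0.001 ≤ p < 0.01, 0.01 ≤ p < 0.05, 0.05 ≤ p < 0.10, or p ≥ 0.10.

t = 0.469 / 0.147 = 3.190.
df = n − k − 1 = 491 − 3 − 1 = 487.
One-sided p = P(T_{487} > t) ≈ 0.0008.
So p < 0.001.

p < 0.001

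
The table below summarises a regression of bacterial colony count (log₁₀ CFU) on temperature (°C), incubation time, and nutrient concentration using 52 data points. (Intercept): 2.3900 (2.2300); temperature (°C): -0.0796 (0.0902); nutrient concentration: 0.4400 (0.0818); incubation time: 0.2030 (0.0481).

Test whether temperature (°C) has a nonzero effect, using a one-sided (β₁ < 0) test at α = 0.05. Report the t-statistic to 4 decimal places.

t = -0.8825

Read off: b = -0.0796, SE = 0.0902 for temperature (°C).
H₀: β₁ = 0 vs H₁: β₁ < 0.
t = -0.0796 / 0.0902 = -0.8825.
df = n − k − 1 = 52 − 3 − 1 = 48.
One-sided p ≈ 0.1910, which is ≥ 0.05, so fail to reject H₀.
The data do not give significant evidence that the true slope on temperature (°C) is negative, holding the other predictors fixed.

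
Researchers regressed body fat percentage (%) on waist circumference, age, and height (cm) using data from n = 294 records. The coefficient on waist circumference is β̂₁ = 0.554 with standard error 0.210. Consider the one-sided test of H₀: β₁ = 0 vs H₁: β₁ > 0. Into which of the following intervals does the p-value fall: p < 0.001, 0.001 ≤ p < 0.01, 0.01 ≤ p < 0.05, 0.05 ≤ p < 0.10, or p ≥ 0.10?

t = 0.554 / 0.210 = 2.638.
df = n − k − 1 = 294 − 3 − 1 = 290.
One-sided p = P(T_{290} > t) ≈ 0.0044.
So 0.001 ≤ p < 0.01.

0.001 ≤ p < 0.01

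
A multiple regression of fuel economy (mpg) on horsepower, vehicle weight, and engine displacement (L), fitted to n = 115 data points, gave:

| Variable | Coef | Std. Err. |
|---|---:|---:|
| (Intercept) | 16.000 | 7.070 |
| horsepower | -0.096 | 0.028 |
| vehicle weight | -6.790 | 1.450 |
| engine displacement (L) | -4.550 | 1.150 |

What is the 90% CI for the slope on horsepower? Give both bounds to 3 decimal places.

(-0.142, -0.050)

Read off: b = -0.096, SE = 0.028 for horsepower.
df = n − k − 1 = 115 − 3 − 1 = 111.
t* = t_{0.05, 111} = 1.658697.
Margin = t* × SE = 1.658697 × 0.028 = 0.04644.
CI: -0.096 ± 0.04644 → (-0.142, -0.050).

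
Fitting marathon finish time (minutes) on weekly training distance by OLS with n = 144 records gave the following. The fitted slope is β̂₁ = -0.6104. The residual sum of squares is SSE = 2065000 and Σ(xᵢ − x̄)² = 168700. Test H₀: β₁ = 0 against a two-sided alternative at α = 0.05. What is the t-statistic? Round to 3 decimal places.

MSE = SSE/(n − 2) = 2065000/142 = 14542.3.
SE(β̂₁) = √(MSE/Sₓₓ) = √(14542.3/168700) = 0.293602.
t = -0.6104 / 0.293602 = -2.079.
df = n − 2 = 142.
Two-sided p ≈ 0.0394, which is < 0.05, so reject H₀.
There is evidence that weekly training distance is associated with marathon finish time.

t = -2.079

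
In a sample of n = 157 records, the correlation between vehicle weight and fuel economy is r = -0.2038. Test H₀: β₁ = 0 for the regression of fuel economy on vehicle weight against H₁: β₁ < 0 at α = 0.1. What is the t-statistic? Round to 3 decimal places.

t = r·√(n − 2)/√(1 − r²) = -0.2038·√155/√0.958466 = -2.592.
df = n − 2 = 155.
One-sided p ≈ 0.0052, which is < 0.1, so reject H₀.
There is evidence of a linear association between vehicle weight and fuel economy.

t = -2.592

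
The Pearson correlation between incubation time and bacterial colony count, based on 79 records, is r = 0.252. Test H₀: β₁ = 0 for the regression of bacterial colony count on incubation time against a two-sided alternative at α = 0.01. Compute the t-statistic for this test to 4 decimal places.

t = r·√(n − 2)/√(1 − r²) = 0.252·√77/√0.936496 = 2.2850.
df = n − 2 = 77.
Two-sided p ≈ 0.0251, which is ≥ 0.01, so fail to reject H₀.
The data do not give significant evidence of a linear association between incubation time and bacterial colony count.

t = 2.2850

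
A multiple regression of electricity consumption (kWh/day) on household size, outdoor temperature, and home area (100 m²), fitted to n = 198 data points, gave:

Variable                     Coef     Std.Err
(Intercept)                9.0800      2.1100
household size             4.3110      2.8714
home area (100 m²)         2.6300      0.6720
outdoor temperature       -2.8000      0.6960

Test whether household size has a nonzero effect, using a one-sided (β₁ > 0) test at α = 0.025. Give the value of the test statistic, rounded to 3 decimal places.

t = 1.501

Read off: b = 4.3110, SE = 2.8714 for household size.
H₀: β₁ = 0 vs H₁: β₁ > 0.
t = 4.3110 / 2.8714 = 1.501.
df = n − k − 1 = 198 − 3 − 1 = 194.
One-sided p ≈ 0.0674, which is ≥ 0.025, so fail to reject H₀.
The data do not give significant evidence that the true slope on household size is positive, holding the other predictors fixed.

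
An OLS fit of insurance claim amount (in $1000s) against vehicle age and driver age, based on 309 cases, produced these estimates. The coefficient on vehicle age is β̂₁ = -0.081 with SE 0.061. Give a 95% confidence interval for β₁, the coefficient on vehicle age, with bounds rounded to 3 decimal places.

df = n − k − 1 = 309 − 2 − 1 = 306.
t* = t_{0.025, 306} = 1.967747.
Margin = t* × SE = 1.967747 × 0.061 = 0.12003.
CI: -0.081 ± 0.12003 → (-0.201, 0.039).
With 95% confidence, each one-unit increase in vehicle age is associated with a change of between -0.201 and 0.039 $1000s in insurance claim amount, holding the other predictors fixed.

(-0.201, 0.039)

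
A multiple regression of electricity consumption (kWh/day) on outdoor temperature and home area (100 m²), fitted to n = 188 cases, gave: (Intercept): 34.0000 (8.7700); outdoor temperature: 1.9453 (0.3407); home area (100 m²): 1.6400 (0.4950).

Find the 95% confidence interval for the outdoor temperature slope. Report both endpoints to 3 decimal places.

(1.273, 2.617)

Read off: b = 1.9453, SE = 0.3407 for outdoor temperature.
df = n − k − 1 = 188 − 2 − 1 = 185.
t* = t_{0.025, 185} = 1.97287.
Margin = t* × SE = 1.97287 × 0.3407 = 0.67216.
CI: 1.9453 ± 0.67216 → (1.273, 2.617).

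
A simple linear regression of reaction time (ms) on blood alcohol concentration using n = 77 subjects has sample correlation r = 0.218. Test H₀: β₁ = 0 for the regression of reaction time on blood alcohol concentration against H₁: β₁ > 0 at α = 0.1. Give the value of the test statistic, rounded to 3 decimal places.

t = r·√(n − 2)/√(1 − r²) = 0.218·√75/√0.952476 = 1.934.
df = n − 2 = 75.
One-sided p ≈ 0.0284, which is < 0.1, so reject H₀.
There is evidence of a linear association between blood alcohol concentration and reaction time.

t = 1.934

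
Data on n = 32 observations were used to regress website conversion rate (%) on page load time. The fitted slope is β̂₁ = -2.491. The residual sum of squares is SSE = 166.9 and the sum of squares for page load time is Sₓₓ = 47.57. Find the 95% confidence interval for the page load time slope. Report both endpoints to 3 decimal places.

(-3.189, -1.793)

MSE = SSE/(n − 2) = 166.9/30 = 5.56333.
SE(β̂₁) = √(MSE/Sₓₓ) = √(5.56333/47.57) = 0.34198.
df = n − 2 = 30.
t* = t_{0.025, 30} = 2.042272.
Margin = t* × SE = 2.042272 × 0.34198 = 0.69842.
CI: -2.491 ± 0.69842 → (-3.189, -1.793).
With 95% confidence, each one-unit increase in page load time is associated with a change of between -3.189 and -1.793 % in website conversion rate.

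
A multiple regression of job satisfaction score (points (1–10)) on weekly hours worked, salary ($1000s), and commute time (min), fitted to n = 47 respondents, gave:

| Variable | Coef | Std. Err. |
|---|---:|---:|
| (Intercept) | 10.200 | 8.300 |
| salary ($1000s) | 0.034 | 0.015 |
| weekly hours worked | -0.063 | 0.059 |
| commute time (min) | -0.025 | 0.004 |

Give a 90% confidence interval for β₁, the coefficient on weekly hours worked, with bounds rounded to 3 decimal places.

(-0.162, 0.036)

Read off: b = -0.063, SE = 0.059 for weekly hours worked.
df = n − k − 1 = 47 − 3 − 1 = 43.
t* = t_{0.05, 43} = 1.681071.
Margin = t* × SE = 1.681071 × 0.059 = 0.09918.
CI: -0.063 ± 0.09918 → (-0.162, 0.036).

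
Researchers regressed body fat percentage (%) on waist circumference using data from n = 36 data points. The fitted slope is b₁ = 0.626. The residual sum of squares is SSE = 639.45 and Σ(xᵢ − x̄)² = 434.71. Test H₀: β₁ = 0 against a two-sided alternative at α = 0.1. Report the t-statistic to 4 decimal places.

t = 3.0096

MSE = SSE/(n − 2) = 639.45/34 = 18.8074.
SE(b₁) = √(MSE/Sₓₓ) = √(18.8074/434.71) = 0.208.
t = 0.626 / 0.208 = 3.0096.
df = n − 2 = 34.
Two-sided p ≈ 0.0049, which is < 0.1, so reject H₀.
There is evidence that waist circumference is associated with body fat percentage.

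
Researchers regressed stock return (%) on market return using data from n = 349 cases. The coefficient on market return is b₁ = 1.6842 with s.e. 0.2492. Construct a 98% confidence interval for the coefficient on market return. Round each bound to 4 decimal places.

df = n − 2 = 349 − 2 = 347.
t* = t_{0.01, 347} = 2.337142.
Margin = t* × SE = 2.337142 × 0.2492 = 0.582416.
CI: 1.6842 ± 0.582416 → (1.1018, 2.2666).
With 98% confidence, each one-unit increase in market return is associated with a change of between 1.1018 and 2.2666 % in stock return.

(1.1018, 2.2666)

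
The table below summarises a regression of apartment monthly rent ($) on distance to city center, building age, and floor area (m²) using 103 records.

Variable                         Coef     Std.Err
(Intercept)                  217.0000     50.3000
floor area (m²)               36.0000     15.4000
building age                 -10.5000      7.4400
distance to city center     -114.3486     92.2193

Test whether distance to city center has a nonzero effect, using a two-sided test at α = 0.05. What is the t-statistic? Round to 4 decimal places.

t = -1.2400

Read off: b = -114.3486, SE = 92.2193 for distance to city center.
H₀: β₁ = 0 vs H₁: β₁ ≠ 0.
t = -114.3486 / 92.2193 = -1.2400.
df = n − k − 1 = 103 − 3 − 1 = 99.
Two-sided p ≈ 0.2179, which is ≥ 0.05, so fail to reject H₀.
The data do not give significant evidence of an association between distance to city center and apartment monthly rent, after adjusting for the other predictors.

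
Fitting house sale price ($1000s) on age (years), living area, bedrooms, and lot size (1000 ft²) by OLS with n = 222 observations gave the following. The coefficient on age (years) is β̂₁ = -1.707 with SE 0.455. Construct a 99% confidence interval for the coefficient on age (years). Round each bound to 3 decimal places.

(-2.889, -0.525)

df = n − k − 1 = 222 − 4 − 1 = 217.
t* = t_{0.005, 217} = 2.598675.
Margin = t* × SE = 2.598675 × 0.455 = 1.18240.
CI: -1.707 ± 1.18240 → (-2.889, -0.525).
With 99% confidence, each one-unit increase in age (years) is associated with a change of between -2.889 and -0.525 $1000s in house sale price, holding the other predictors fixed.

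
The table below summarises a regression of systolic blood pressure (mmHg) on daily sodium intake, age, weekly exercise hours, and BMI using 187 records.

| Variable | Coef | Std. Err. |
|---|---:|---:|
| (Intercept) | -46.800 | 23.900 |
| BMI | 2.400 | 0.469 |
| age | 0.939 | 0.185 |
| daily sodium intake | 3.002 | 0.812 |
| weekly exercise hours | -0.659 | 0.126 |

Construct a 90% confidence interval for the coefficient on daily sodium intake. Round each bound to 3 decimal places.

Read off: b = 3.002, SE = 0.812 for daily sodium intake.
df = n − k − 1 = 187 − 4 − 1 = 182.
t* = t_{0.05, 182} = 1.653269.
Margin = t* × SE = 1.653269 × 0.812 = 1.34245.
CI: 3.002 ± 1.34245 → (1.660, 4.344).

(1.660, 4.344)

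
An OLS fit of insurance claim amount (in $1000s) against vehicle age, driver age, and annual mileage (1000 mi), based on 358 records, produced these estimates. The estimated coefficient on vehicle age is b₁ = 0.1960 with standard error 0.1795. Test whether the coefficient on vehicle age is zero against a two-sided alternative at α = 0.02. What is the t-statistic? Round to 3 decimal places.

H₀: β₁ = 0 vs H₁: β₁ ≠ 0.
t = (b₁ − β₁⁰)/SE = 0.1960 / 0.1795 = 1.092.
df = n − k − 1 = 358 − 3 − 1 = 354.
Two-sided p ≈ 0.2756, which is ≥ 0.02, so fail to reject H₀.
The data do not give significant evidence of an association between vehicle age and insurance claim amount, after adjusting for the other predictors.

t = 1.092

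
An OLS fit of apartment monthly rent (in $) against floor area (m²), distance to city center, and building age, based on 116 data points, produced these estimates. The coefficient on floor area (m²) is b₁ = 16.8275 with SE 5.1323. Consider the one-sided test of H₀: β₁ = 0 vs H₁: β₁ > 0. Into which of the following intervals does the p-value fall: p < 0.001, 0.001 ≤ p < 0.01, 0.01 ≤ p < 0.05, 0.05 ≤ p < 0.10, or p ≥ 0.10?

p < 0.001

t = 16.8275 / 5.1323 = 3.279.
df = n − k − 1 = 116 − 3 − 1 = 112.
One-sided p = P(T_{112} > t) ≈ 0.0007.
So p < 0.001.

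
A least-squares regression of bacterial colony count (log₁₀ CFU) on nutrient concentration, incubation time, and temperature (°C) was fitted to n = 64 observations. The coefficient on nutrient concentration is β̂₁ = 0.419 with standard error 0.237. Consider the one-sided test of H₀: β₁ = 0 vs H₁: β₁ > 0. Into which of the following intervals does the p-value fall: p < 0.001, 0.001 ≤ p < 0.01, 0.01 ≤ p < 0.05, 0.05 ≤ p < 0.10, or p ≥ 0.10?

0.01 ≤ p < 0.05

t = 0.419 / 0.237 = 1.768.
df = n − k − 1 = 64 − 3 − 1 = 60.
One-sided p = P(T_{60} > t) ≈ 0.0411.
So 0.01 ≤ p < 0.05.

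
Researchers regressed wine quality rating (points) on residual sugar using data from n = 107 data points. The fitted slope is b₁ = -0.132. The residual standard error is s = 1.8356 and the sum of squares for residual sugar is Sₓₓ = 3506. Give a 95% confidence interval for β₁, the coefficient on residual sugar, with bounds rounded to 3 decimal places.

SE(b₁) = s/√Sₓₓ = 1.8356/√3506 = 0.0310007.
df = n − 2 = 105.
t* = t_{0.025, 105} = 1.982815.
Margin = t* × SE = 1.982815 × 0.0310007 = 0.06147.
CI: -0.132 ± 0.06147 → (-0.193, -0.071).
With 95% confidence, each one-unit increase in residual sugar is associated with a change of between -0.193 and -0.071 points in wine quality rating.

(-0.193, -0.071)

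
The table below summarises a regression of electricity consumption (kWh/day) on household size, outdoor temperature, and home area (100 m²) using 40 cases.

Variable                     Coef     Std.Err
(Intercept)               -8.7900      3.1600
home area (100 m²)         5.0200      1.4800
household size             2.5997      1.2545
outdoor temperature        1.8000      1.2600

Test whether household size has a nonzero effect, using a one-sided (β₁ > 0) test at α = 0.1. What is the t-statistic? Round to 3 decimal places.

Read off: b = 2.5997, SE = 1.2545 for household size.
H₀: β₁ = 0 vs H₁: β₁ > 0.
t = 2.5997 / 1.2545 = 2.072.
df = n − k − 1 = 40 − 3 − 1 = 36.
One-sided p ≈ 0.0227, which is < 0.1, so reject H₀.
There is evidence that the true slope on household size is positive, holding the other predictors fixed.

t = 2.072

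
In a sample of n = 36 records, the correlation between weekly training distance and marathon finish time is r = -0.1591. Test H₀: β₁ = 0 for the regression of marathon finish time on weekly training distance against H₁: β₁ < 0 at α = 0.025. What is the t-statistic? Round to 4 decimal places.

t = -0.9397

t = r·√(n − 2)/√(1 − r²) = -0.1591·√34/√0.974687 = -0.9397.
df = n − 2 = 34.
One-sided p ≈ 0.1770, which is ≥ 0.025, so fail to reject H₀.
The data do not give significant evidence of a linear association between weekly training distance and marathon finish time.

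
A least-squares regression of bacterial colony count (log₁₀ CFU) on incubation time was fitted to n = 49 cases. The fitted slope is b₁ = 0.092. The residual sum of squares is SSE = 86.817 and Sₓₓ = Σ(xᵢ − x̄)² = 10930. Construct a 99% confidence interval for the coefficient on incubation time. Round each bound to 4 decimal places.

MSE = SSE/(n − 2) = 86.817/47 = 1.84717.
SE(b₁) = √(MSE/Sₓₓ) = √(1.84717/10930) = 0.013.
df = n − 2 = 47.
t* = t_{0.005, 47} = 2.684556.
Margin = t* × SE = 2.684556 × 0.013 = 0.034899.
CI: 0.092 ± 0.034899 → (0.0571, 0.1269).
With 99% confidence, each one-unit increase in incubation time is associated with a change of between 0.0571 and 0.1269 log₁₀ CFU in bacterial colony count.

(0.0571, 0.1269)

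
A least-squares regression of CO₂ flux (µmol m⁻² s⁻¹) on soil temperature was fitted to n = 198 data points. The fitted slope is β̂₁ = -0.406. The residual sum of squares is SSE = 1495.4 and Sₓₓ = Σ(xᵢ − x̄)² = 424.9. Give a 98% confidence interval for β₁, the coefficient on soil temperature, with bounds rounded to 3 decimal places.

(-0.720, -0.092)

MSE = SSE/(n − 2) = 1495.4/196 = 7.62959.
SE(β̂₁) = √(MSE/Sₓₓ) = √(7.62959/424.9) = 0.134001.
df = n − 2 = 196.
t* = t_{0.01, 196} = 2.345524.
Margin = t* × SE = 2.345524 × 0.134001 = 0.31430.
CI: -0.406 ± 0.31430 → (-0.720, -0.092).
With 98% confidence, each one-unit increase in soil temperature is associated with a change of between -0.720 and -0.092 µmol m⁻² s⁻¹ in CO₂ flux.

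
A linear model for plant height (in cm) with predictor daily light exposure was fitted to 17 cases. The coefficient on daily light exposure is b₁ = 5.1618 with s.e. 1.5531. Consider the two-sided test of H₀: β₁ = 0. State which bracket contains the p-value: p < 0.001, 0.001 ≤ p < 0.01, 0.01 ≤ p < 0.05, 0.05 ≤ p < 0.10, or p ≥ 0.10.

0.001 ≤ p < 0.01

t = 5.1618 / 1.5531 = 3.324.
df = n − 2 = 17 − 2 = 15.
Two-sided p = 2·P(T_{15} > |t|) ≈ 0.0046.
So 0.001 ≤ p < 0.01.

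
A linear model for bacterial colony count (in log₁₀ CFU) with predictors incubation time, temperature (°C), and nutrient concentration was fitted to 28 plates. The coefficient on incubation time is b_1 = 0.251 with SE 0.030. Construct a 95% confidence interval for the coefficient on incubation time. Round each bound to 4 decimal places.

df = n − k − 1 = 28 − 3 − 1 = 24.
t* = t_{0.025, 24} = 2.063899.
Margin = t* × SE = 2.063899 × 0.030 = 0.061917.
CI: 0.251 ± 0.061917 → (0.1891, 0.3129).
With 95% confidence, each one-unit increase in incubation time is associated with a change of between 0.1891 and 0.3129 log₁₀ CFU in bacterial colony count, holding the other predictors fixed.

(0.1891, 0.3129)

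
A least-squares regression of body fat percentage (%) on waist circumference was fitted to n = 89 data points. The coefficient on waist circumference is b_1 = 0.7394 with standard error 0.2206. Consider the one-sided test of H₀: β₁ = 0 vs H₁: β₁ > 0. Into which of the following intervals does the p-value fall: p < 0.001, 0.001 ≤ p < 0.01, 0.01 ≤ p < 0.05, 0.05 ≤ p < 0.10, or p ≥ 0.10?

p < 0.001

t = 0.7394 / 0.2206 = 3.352.
df = n − 2 = 89 − 2 = 87.
One-sided p = P(T_{87} > t) ≈ 0.0006.
So p < 0.001.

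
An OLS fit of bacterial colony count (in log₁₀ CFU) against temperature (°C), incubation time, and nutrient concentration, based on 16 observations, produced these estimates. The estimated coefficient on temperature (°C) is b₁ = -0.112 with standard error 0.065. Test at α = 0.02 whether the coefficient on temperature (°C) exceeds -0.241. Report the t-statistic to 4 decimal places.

t = 1.9846

H₀: β₁ = -0.241 vs H₁: β₁ > -0.241.
t = (b₁ − β₁⁰)/SE = (-0.112 − (-0.241)) / 0.065 = 1.9846.
df = n − k − 1 = 16 − 3 − 1 = 12.
One-sided p ≈ 0.0353, which is ≥ 0.02, so fail to reject H₀.
The data do not give significant evidence that the true slope on temperature (°C) exceeds -0.241 log₁₀ CFU per unit, holding the other predictors fixed.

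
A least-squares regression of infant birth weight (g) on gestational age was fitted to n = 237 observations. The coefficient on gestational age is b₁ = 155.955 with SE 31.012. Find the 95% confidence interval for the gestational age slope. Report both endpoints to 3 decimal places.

(94.858, 217.052)

df = n − 2 = 237 − 2 = 235.
t* = t_{0.025, 235} = 1.97011.
Margin = t* × SE = 1.97011 × 31.012 = 61.09705.
CI: 155.955 ± 61.09705 → (94.858, 217.052).
With 95% confidence, each one-unit increase in gestational age is associated with a change of between 94.858 and 217.052 g in infant birth weight.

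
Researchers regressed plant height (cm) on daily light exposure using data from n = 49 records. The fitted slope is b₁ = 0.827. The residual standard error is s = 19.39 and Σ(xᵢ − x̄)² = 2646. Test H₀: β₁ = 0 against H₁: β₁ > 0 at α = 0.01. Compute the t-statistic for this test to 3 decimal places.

SE(b₁) = s/√Sₓₓ = 19.39/√2646 = 0.376949.
t = 0.827 / 0.376949 = 2.194.
df = n − 2 = 47.
One-sided p ≈ 0.0166, which is ≥ 0.01, so fail to reject H₀.
The data do not give significant evidence that the true slope on daily light exposure is positive.

t = 2.194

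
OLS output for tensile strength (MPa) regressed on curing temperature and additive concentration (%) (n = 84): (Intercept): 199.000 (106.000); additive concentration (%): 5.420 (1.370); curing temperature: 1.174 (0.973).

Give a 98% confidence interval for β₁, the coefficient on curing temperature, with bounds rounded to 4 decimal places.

(-1.1352, 3.4832)

Read off: b = 1.174, SE = 0.973 for curing temperature.
df = n − k − 1 = 84 − 2 − 1 = 81.
t* = t_{0.01, 81} = 2.37327.
Margin = t* × SE = 2.37327 × 0.973 = 2.309192.
CI: 1.174 ± 2.309192 → (-1.1352, 3.4832).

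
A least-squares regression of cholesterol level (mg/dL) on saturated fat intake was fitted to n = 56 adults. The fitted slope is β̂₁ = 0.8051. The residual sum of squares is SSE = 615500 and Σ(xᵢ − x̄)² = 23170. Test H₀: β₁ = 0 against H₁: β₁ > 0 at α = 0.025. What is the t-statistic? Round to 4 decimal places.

MSE = SSE/(n − 2) = 615500/54 = 11398.1.
SE(β̂₁) = √(MSE/Sₓₓ) = √(11398.1/23170) = 0.701381.
t = 0.8051 / 0.701381 = 1.1479.
df = n − 2 = 54.
One-sided p ≈ 0.1280, which is ≥ 0.025, so fail to reject H₀.
The data do not give significant evidence that the true slope on saturated fat intake is positive.

t = 1.1479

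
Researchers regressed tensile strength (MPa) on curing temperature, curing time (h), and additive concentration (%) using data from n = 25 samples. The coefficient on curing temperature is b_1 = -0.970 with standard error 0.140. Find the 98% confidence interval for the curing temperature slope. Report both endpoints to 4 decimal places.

(-1.3225, -0.6175)

df = n − k − 1 = 25 − 3 − 1 = 21.
t* = t_{0.01, 21} = 2.517648.
Margin = t* × SE = 2.517648 × 0.140 = 0.352471.
CI: -0.970 ± 0.352471 → (-1.3225, -0.6175).
With 98% confidence, each one-unit increase in curing temperature is associated with a change of between -1.3225 and -0.6175 MPa in tensile strength, holding the other predictors fixed.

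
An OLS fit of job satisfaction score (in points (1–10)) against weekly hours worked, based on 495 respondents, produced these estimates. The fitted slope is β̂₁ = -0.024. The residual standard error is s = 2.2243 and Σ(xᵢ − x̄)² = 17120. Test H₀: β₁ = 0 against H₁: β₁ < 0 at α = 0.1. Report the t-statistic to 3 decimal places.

t = -1.412

SE(β̂₁) = s/√Sₓₓ = 2.2243/√17120 = 0.0169997.
t = -0.024 / 0.0169997 = -1.412.
df = n − 2 = 493.
One-sided p ≈ 0.0793, which is < 0.1, so reject H₀.
There is evidence that the true slope on weekly hours worked is negative.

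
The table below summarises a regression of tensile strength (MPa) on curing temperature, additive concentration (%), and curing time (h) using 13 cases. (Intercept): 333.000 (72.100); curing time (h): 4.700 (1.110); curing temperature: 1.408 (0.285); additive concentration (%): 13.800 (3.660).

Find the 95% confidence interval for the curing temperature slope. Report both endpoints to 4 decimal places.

(0.7633, 2.0527)

Read off: b = 1.408, SE = 0.285 for curing temperature.
df = n − k − 1 = 13 − 3 − 1 = 9.
t* = t_{0.025, 9} = 2.262157.
Margin = t* × SE = 2.262157 × 0.285 = 0.644715.
CI: 1.408 ± 0.644715 → (0.7633, 2.0527).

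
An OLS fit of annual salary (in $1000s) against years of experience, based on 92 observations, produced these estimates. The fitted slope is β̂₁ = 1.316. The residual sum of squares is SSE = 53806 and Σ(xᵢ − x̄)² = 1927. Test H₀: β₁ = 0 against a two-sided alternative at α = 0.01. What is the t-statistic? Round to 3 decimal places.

t = 2.363

MSE = SSE/(n − 2) = 53806/90 = 597.844.
SE(β̂₁) = √(MSE/Sₓₓ) = √(597.844/1927) = 0.556997.
t = 1.316 / 0.556997 = 2.363.
df = n − 2 = 90.
Two-sided p ≈ 0.0203, which is ≥ 0.01, so fail to reject H₀.
The data do not give significant evidence of an association between years of experience and annual salary.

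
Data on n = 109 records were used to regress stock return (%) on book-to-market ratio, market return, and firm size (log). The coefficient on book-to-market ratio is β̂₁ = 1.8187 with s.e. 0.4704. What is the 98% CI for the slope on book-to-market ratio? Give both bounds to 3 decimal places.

df = n − k − 1 = 109 − 3 − 1 = 105.
t* = t_{0.01, 105} = 2.362388.
Margin = t* × SE = 2.362388 × 0.4704 = 1.11127.
CI: 1.8187 ± 1.11127 → (0.707, 2.930).
With 98% confidence, each one-unit increase in book-to-market ratio is associated with a change of between 0.707 and 2.930 % in stock return, holding the other predictors fixed.

(0.707, 2.930)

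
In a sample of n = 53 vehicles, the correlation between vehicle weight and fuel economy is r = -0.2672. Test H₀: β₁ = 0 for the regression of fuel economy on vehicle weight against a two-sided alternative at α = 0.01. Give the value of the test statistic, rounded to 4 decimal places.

t = r·√(n − 2)/√(1 − r²) = -0.2672·√51/√0.928604 = -1.9802.
df = n − 2 = 51.
Two-sided p ≈ 0.0531, which is ≥ 0.01, so fail to reject H₀.
The data do not give significant evidence of a linear association between vehicle weight and fuel economy.

t = -1.9802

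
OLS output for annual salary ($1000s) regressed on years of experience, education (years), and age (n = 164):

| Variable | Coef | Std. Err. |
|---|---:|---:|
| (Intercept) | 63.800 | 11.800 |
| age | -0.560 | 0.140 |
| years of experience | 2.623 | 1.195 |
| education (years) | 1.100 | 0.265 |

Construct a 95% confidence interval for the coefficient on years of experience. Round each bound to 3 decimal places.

(0.263, 4.983)

Read off: b = 2.623, SE = 1.195 for years of experience.
df = n − k − 1 = 164 − 3 − 1 = 160.
t* = t_{0.025, 160} = 1.974902.
Margin = t* × SE = 1.974902 × 1.195 = 2.36001.
CI: 2.623 ± 2.36001 → (0.263, 4.983).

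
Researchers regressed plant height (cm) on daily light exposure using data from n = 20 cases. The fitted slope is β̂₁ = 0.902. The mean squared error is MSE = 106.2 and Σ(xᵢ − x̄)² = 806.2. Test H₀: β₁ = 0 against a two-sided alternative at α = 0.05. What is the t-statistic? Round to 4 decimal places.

SE(β̂₁) = √(MSE/Sₓₓ) = √(106.2/806.2) = 0.362945.
t = 0.902 / 0.362945 = 2.4852.
df = n − 2 = 18.
Two-sided p ≈ 0.0230, which is < 0.05, so reject H₀.
There is evidence that daily light exposure is associated with plant height.

t = 2.4852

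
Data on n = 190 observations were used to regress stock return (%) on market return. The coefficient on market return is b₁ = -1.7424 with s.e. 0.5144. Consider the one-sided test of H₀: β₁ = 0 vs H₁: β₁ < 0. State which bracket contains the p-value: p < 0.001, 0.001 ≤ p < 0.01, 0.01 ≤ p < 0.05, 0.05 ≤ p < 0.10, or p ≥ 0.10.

p < 0.001

t = -1.7424 / 0.5144 = -3.387.
df = n − 2 = 190 − 2 = 188.
One-sided p = P(T_{188} < t) ≈ 0.0004.
So p < 0.001.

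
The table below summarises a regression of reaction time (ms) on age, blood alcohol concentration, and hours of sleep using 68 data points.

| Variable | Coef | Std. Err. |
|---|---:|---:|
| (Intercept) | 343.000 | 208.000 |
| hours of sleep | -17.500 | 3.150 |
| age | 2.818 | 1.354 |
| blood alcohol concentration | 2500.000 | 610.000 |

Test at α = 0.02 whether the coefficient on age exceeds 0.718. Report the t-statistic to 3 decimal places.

Read off: b = 2.818, SE = 1.354 for age.
H₀: β₁ = 0.718 vs H₁: β₁ > 0.718.
t = (2.818 − 0.718) / 1.354 = 1.551.
df = n − k − 1 = 68 − 3 − 1 = 64.
One-sided p ≈ 0.0629, which is ≥ 0.02, so fail to reject H₀.
The data do not give significant evidence that the true slope on age exceeds 0.718 ms per unit, holding the other predictors fixed.

t = 1.551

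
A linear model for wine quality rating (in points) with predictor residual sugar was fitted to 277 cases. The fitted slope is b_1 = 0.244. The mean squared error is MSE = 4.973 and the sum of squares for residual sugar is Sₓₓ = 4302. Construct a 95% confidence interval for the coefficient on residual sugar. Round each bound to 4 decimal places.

(0.1771, 0.3109)

SE(b_1) = √(MSE/Sₓₓ) = √(4.973/4302) = 0.0339996.
df = n − 2 = 275.
t* = t_{0.025, 275} = 1.968628.
Margin = t* × SE = 1.968628 × 0.0339996 = 0.066933.
CI: 0.244 ± 0.066933 → (0.1771, 0.3109).
With 95% confidence, each one-unit increase in residual sugar is associated with a change of between 0.1771 and 0.3109 points in wine quality rating.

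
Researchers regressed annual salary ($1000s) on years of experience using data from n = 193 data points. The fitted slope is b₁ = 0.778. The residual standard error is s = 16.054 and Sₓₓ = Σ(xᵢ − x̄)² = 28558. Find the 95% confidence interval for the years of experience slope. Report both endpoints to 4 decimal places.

(0.5906, 0.9654)

SE(b₁) = s/√Sₓₓ = 16.054/√28558 = 0.0949991.
df = n − 2 = 191.
t* = t_{0.025, 191} = 1.972462.
Margin = t* × SE = 1.972462 × 0.0949991 = 0.187382.
CI: 0.778 ± 0.187382 → (0.5906, 0.9654).
With 95% confidence, each one-unit increase in years of experience is associated with a change of between 0.5906 and 0.9654 $1000s in annual salary.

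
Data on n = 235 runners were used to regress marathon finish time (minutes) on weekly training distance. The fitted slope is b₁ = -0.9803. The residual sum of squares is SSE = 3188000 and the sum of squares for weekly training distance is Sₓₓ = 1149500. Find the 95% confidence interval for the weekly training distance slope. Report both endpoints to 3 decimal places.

(-1.195, -0.765)

MSE = SSE/(n − 2) = 3188000/233 = 13682.4.
SE(b₁) = √(MSE/Sₓₓ) = √(13682.4/1149500) = 0.1091.
df = n − 2 = 233.
t* = t_{0.025, 233} = 1.970198.
Margin = t* × SE = 1.970198 × 0.1091 = 0.21495.
CI: -0.9803 ± 0.21495 → (-1.195, -0.765).
With 95% confidence, each one-unit increase in weekly training distance is associated with a change of between -1.195 and -0.765 minutes in marathon finish time.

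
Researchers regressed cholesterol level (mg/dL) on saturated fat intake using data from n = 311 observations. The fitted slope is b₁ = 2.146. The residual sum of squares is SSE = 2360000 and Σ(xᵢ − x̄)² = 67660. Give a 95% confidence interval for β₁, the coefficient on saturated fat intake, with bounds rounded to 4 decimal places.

MSE = SSE/(n − 2) = 2360000/309 = 7637.54.
SE(b₁) = √(MSE/Sₓₓ) = √(7637.54/67660) = 0.335978.
df = n − 2 = 309.
t* = t_{0.025, 309} = 1.967671.
Margin = t* × SE = 1.967671 × 0.335978 = 0.661094.
CI: 2.146 ± 0.661094 → (1.4849, 2.8071).
With 95% confidence, each one-unit increase in saturated fat intake is associated with a change of between 1.4849 and 2.8071 mg/dL in cholesterol level.

(1.4849, 2.8071)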